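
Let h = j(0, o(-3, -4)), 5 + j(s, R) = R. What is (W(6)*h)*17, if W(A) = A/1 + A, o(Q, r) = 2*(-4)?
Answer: -2652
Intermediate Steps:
o(Q, r) = -8
j(s, R) = -5 + R
h = -13 (h = -5 - 8 = -13)
W(A) = 2*A (W(A) = 1*A + A = A + A = 2*A)
(W(6)*h)*17 = ((2*6)*(-13))*17 = (12*(-13))*17 = -156*17 = -2652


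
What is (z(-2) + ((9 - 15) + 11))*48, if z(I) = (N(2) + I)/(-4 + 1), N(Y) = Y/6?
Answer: 800/3 ≈ 266.67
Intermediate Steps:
N(Y) = Y/6 (N(Y) = Y*(1/6) = Y/6)
z(I) = -1/9 - I/3 (z(I) = ((1/6)*2 + I)/(-4 + 1) = (1/3 + I)/(-3) = (1/3 + I)*(-1/3) = -1/9 - I/3)
(z(-2) + ((9 - 15) + 11))*48 = ((-1/9 - 1/3*(-2)) + ((9 - 15) + 11))*48 = ((-1/9 + 2/3) + (-6 + 11))*48 = (5/9 + 5)*48 = (50/9)*48 = 800/3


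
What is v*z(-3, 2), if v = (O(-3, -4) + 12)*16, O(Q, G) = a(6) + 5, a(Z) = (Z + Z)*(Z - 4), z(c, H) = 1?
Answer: 656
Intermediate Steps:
a(Z) = 2*Z*(-4 + Z) (a(Z) = (2*Z)*(-4 + Z) = 2*Z*(-4 + Z))
O(Q, G) = 29 (O(Q, G) = 2*6*(-4 + 6) + 5 = 2*6*2 + 5 = 24 + 5 = 29)
v = 656 (v = (29 + 12)*16 = 41*16 = 656)
v*z(-3, 2) = 656*1 = 656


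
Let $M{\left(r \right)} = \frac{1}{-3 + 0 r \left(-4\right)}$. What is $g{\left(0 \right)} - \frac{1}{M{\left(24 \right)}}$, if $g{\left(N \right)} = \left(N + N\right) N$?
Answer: $3$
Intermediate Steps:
$M{\left(r \right)} = - \frac{1}{3}$ ($M{\left(r \right)} = \frac{1}{-3 + 0 \left(-4\right)} = \frac{1}{-3 + 0} = \frac{1}{-3} = - \frac{1}{3}$)
$g{\left(N \right)} = 2 N^{2}$ ($g{\left(N \right)} = 2 N N = 2 N^{2}$)
$g{\left(0 \right)} - \frac{1}{M{\left(24 \right)}} = 2 \cdot 0^{2} - \frac{1}{- \frac{1}{3}} = 2 \cdot 0 - -3 = 0 + 3 = 3$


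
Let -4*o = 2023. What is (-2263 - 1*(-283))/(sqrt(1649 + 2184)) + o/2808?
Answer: -2023/11232 - 1980*sqrt(3833)/3833 ≈ -32.161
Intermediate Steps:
o = -2023/4 (o = -1/4*2023 = -2023/4 ≈ -505.75)
(-2263 - 1*(-283))/(sqrt(1649 + 2184)) + o/2808 = (-2263 - 1*(-283))/(sqrt(1649 + 2184)) - 2023/4/2808 = (-2263 + 283)/(sqrt(3833)) - 2023/4*1/2808 = -1980*sqrt(3833)/3833 - 2023/11232 = -2023/11232 - 1980*sqrt(3833)/3833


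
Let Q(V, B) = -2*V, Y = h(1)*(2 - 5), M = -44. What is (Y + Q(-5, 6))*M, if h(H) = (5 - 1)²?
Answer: 1672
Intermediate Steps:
h(H) = 16 (h(H) = 4² = 16)
Y = -48 (Y = 16*(2 - 5) = 16*(-3) = -48)
(Y + Q(-5, 6))*M = (-48 - 2*(-5))*(-44) = (-48 + 10)*(-44) = -38*(-44) = 1672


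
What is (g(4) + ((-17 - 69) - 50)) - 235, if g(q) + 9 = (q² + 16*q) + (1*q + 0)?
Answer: -296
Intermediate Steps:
g(q) = -9 + q² + 17*q (g(q) = -9 + ((q² + 16*q) + (1*q + 0)) = -9 + ((q² + 16*q) + (q + 0)) = -9 + ((q² + 16*q) + q) = -9 + (q² + 17*q) = -9 + q² + 17*q)
(g(4) + ((-17 - 69) - 50)) - 235 = ((-9 + 4² + 17*4) + ((-17 - 69) - 50)) - 235 = ((-9 + 16 + 68) + (-86 - 50)) - 235 = (75 - 136) - 235 = -61 - 235 = -296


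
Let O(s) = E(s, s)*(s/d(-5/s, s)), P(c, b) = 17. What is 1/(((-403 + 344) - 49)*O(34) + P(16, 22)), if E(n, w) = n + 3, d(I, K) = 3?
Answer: -1/45271 ≈ -2.2089e-5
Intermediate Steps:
E(n, w) = 3 + n
O(s) = s*(3 + s)/3 (O(s) = (3 + s)*(s/3) = s*(3 + s)/3)
1/(((-403 + 344) - 49)*O(34) + P(16, 22)) = 1/(((-403 + 344) - 49)*((1/3)*34*(3 + 34)) + 17) = 1/((-59 - 49)*((1/3)*34*37) + 17) = 1/(-108*1258/3 + 17) = 1/(-45288 + 17) = 1/(-45271) = -1/45271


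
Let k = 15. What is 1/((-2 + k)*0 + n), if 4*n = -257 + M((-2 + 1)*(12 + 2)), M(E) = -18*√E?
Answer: -1028/70585 + 72*I*√14/70585 ≈ -0.014564 + 0.0038167*I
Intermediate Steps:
n = -257/4 - 9*I*√14/2 (n = (-257 - 18*√(-2 + 1)*√(12 + 2))/4 = (-257 - 18*I*√14)/4 = -257/4 - 9*I*√14/2 ≈ -64.25 - 16.837*I)
1/((-2 + k)*0 + n) = 1/((-2 + 15)*0 + (-257/4 - 9*I*√14/2)) = 1/(13*0 + (-257/4 - 9*I*√14/2)) = 1/(0 + (-257/4 - 9*I*√14/2)) = 1/(-257/4 - 9*I*√14/2)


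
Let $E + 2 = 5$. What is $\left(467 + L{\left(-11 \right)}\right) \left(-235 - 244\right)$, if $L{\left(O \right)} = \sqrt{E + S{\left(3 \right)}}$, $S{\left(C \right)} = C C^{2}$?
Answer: $-223693 - 479 \sqrt{30} \approx -2.2632 \cdot 10^{5}$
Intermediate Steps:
$S{\left(C \right)} = C^{3}$
$E = 3$ ($E = -2 + 5 = 3$)
$L{\left(O \right)} = \sqrt{30}$ ($L{\left(O \right)} = \sqrt{3 + 3^{3}} = \sqrt{3 + 27} = \sqrt{30}$)
$\left(467 + L{\left(-11 \right)}\right) \left(-235 - 244\right) = \left(467 + \sqrt{30}\right) \left(-235 - 244\right) = \left(467 + \sqrt{30}\right) \left(-479\right) = -223693 - 479 \sqrt{30}$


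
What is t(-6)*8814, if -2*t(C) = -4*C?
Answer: -105768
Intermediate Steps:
t(C) = 2*C (t(C) = -(-2)*C = 2*C)
t(-6)*8814 = (2*(-6))*8814 = -12*8814 = -105768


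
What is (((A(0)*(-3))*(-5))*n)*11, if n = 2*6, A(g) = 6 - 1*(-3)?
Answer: 17820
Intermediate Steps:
A(g) = 9 (A(g) = 6 + 3 = 9)
n = 12
(((A(0)*(-3))*(-5))*n)*11 = (((9*(-3))*(-5))*12)*11 = (-27*(-5)*12)*11 = (135*12)*11 = 1620*11 = 17820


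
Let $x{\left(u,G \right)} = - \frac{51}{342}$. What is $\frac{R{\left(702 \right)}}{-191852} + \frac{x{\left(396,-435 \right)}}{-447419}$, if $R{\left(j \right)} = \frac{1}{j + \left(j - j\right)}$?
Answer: $\frac{373092667}{1144910311579944} \approx 3.2587 \cdot 10^{-7}$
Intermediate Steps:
$R{\left(j \right)} = \frac{1}{j}$ ($R{\left(j \right)} = \frac{1}{j + 0} = \frac{1}{j}$)
$x{\left(u,G \right)} = - \frac{17}{114}$ ($x{\left(u,G \right)} = \left(-51\right) \frac{1}{342} = - \frac{17}{114}$)
$\frac{R{\left(702 \right)}}{-191852} + \frac{x{\left(396,-435 \right)}}{-447419} = \frac{1}{702 \left(-191852\right)} - \frac{17}{114 \left(-447419\right)} = \frac{1}{702} \left(- \frac{1}{191852}\right) - - \frac{17}{51005766} = - \frac{1}{134680104} + \frac{17}{51005766} = \frac{373092667}{1144910311579944}$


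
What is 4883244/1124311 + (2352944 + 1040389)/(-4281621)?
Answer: 5697679479987/1604624529377 ≈ 3.5508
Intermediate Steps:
4883244/1124311 + (2352944 + 1040389)/(-4281621) = 4883244*(1/1124311) + 3393333*(-1/4281621) = 4883244/1124311 - 1131111/1427207 = 5697679479987/1604624529377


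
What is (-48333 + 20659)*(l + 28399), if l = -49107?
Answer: 573073192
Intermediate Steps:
(-48333 + 20659)*(l + 28399) = (-48333 + 20659)*(-49107 + 28399) = -27674*(-20708) = 573073192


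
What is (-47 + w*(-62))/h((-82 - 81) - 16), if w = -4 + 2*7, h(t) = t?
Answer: 667/179 ≈ 3.7263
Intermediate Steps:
w = 10 (w = -4 + 14 = 10)
(-47 + w*(-62))/h((-82 - 81) - 16) = (-47 + 10*(-62))/((-82 - 81) - 16) = (-47 - 620)/(-163 - 16) = -667/(-179) = -667*(-1/179) = 667/179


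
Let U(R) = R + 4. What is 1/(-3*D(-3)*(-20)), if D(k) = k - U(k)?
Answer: -1/240 ≈ -0.0041667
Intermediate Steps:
U(R) = 4 + R
D(k) = -4 (D(k) = k - (4 + k) = k + (-4 - k) = -4)
1/(-3*D(-3)*(-20)) = 1/(-3*(-4)*(-20)) = 1/(12*(-20)) = 1/(-240) = -1/240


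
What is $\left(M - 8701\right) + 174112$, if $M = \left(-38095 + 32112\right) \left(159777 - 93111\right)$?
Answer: $-398697267$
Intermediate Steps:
$M = -398862678$ ($M = \left(-5983\right) 66666 = -398862678$)
$\left(M - 8701\right) + 174112 = \left(-398862678 - 8701\right) + 174112 = -398871379 + 174112 = -398697267$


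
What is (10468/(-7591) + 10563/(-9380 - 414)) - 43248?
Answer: -3215509500317/74346254 ≈ -43250.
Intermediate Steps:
(10468/(-7591) + 10563/(-9380 - 414)) - 43248 = (10468*(-1/7591) + 10563/(-9794)) - 43248 = (-10468/7591 + 10563*(-1/9794)) - 43248 = (-10468/7591 - 10563/9794) - 43248 = -182707325/74346254 - 43248 = -3215509500317/74346254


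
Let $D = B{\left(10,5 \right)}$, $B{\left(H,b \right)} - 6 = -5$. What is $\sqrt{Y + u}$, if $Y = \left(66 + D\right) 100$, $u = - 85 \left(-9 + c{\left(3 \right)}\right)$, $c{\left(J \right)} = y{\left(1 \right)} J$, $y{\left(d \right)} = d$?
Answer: $\sqrt{7210} \approx 84.912$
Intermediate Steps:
$B{\left(H,b \right)} = 1$ ($B{\left(H,b \right)} = 6 - 5 = 1$)
$D = 1$
$c{\left(J \right)} = J$ ($c{\left(J \right)} = 1 J = J$)
$u = 510$ ($u = - 85 \left(-9 + 3\right) = \left(-85\right) \left(-6\right) = 510$)
$Y = 6700$ ($Y = \left(66 + 1\right) 100 = 67 \cdot 100 = 6700$)
$\sqrt{Y + u} = \sqrt{6700 + 510} = \sqrt{7210}$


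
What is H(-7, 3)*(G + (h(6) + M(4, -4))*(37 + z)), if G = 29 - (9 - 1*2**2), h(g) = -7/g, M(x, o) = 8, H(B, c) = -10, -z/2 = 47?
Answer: 3655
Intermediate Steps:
z = -94 (z = -2*47 = -94)
G = 24 (G = 29 - (9 - 1*4) = 29 - (9 - 4) = 29 - 1*5 = 29 - 5 = 24)
H(-7, 3)*(G + (h(6) + M(4, -4))*(37 + z)) = -10*(24 + (-7/6 + 8)*(37 - 94)) = -10*(24 + (-7*1/6 + 8)*(-57)) = -10*(24 + (-7/6 + 8)*(-57)) = -10*(24 + (41/6)*(-57)) = -10*(24 - 779/2) = -10*(-731/2) = 3655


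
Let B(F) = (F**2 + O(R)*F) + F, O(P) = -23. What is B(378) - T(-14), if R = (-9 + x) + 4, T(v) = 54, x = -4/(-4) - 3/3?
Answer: 134514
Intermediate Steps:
x = 0 (x = -4*(-1/4) - 3*1/3 = 1 - 1 = 0)
R = -5 (R = (-9 + 0) + 4 = -9 + 4 = -5)
B(F) = F**2 - 22*F (B(F) = (F**2 - 23*F) + F = F**2 - 22*F)
B(378) - T(-14) = 378*(-22 + 378) - 1*54 = 378*356 - 54 = 134568 - 54 = 134514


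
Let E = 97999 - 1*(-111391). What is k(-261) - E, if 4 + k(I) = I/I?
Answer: -209393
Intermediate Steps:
k(I) = -3 (k(I) = -4 + I/I = -4 + 1 = -3)
E = 209390 (E = 97999 + 111391 = 209390)
k(-261) - E = -3 - 1*209390 = -3 - 209390 = -209393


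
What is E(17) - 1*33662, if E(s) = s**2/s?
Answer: -33645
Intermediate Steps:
E(s) = s
E(17) - 1*33662 = 17 - 1*33662 = 17 - 33662 = -33645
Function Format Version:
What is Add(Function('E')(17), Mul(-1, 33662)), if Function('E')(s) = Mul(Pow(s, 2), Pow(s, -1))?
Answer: -33645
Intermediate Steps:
Function('E')(s) = s
Add(Function('E')(17), Mul(-1, 33662)) = Add(17, Mul(-1, 33662)) = Add(17, -33662) = -33645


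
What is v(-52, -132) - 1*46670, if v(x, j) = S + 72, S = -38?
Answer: -46636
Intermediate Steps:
v(x, j) = 34 (v(x, j) = -38 + 72 = 34)
v(-52, -132) - 1*46670 = 34 - 1*46670 = 34 - 46670 = -46636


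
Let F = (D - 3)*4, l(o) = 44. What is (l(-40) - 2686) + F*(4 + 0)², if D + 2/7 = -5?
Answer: -22206/7 ≈ -3172.3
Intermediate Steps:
D = -37/7 (D = -2/7 - 5 = -37/7 ≈ -5.2857)
F = -232/7 (F = (-37/7 - 3)*4 = -58/7*4 = -232/7 ≈ -33.143)
(l(-40) - 2686) + F*(4 + 0)² = (44 - 2686) - 232*(4 + 0)²/7 = -2642 - 232/7*4² = -2642 - 232/7*16 = -2642 - 3712/7 = -22206/7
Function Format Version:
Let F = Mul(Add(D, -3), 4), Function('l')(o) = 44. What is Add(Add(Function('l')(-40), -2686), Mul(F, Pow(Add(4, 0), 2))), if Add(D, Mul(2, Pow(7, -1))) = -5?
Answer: Rational(-22206, 7) ≈ -3172.3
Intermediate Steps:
D = Rational(-37, 7) (D = Add(Rational(-2, 7), -5) = Rational(-37, 7) ≈ -5.2857)
F = Rational(-232, 7) (F = Mul(Add(Rational(-37, 7), -3), 4) = Mul(Rational(-58, 7), 4) = Rational(-232, 7) ≈ -33.143)
Add(Add(Function('l')(-40), -2686), Mul(F, Pow(Add(4, 0), 2))) = Add(Add(44, -2686), Mul(Rational(-232, 7), Pow(Add(4, 0), 2))) = Add(-2642, Mul(Rational(-232, 7), Pow(4, 2))) = Add(-2642, Mul(Rational(-232, 7), 16)) = Add(-2642, Rational(-3712, 7)) = Rational(-22206, 7)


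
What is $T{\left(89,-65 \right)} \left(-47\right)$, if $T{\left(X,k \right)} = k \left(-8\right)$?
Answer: $-24440$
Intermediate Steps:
$T{\left(X,k \right)} = - 8 k$
$T{\left(89,-65 \right)} \left(-47\right) = \left(-8\right) \left(-65\right) \left(-47\right) = 520 \left(-47\right) = -24440$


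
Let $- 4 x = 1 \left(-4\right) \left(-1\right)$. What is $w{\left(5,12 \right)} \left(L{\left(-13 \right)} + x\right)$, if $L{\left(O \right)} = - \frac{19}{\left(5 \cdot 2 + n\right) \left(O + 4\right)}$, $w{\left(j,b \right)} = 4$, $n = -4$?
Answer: $- \frac{70}{27} \approx -2.5926$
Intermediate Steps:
$x = -1$ ($x = - \frac{1 \left(-4\right) \left(-1\right)}{4} = - \frac{\left(-4\right) \left(-1\right)}{4} = \left(- \frac{1}{4}\right) 4 = -1$)
$L{\left(O \right)} = - \frac{19}{24 + 6 O}$ ($L{\left(O \right)} = - \frac{19}{\left(5 \cdot 2 - 4\right) \left(O + 4\right)} = - \frac{19}{\left(10 - 4\right) \left(4 + O\right)} = - \frac{19}{6 \left(4 + O\right)} = - \frac{19}{24 + 6 O}$)
$w{\left(5,12 \right)} \left(L{\left(-13 \right)} + x\right) = 4 \left(- \frac{19}{24 + 6 \left(-13\right)} - 1\right) = 4 \left(- \frac{19}{24 - 78} - 1\right) = 4 \left(- \frac{19}{-54} - 1\right) = 4 \left(\left(-19\right) \left(- \frac{1}{54}\right) - 1\right) = 4 \left(\frac{19}{54} - 1\right) = 4 \left(- \frac{35}{54}\right) = - \frac{70}{27}$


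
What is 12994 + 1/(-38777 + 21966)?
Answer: 218442133/16811 ≈ 12994.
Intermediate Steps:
12994 + 1/(-38777 + 21966) = 12994 + 1/(-16811) = 12994 - 1/16811 = 218442133/16811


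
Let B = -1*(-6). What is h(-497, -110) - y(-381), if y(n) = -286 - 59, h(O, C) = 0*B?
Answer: 345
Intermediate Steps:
B = 6
h(O, C) = 0 (h(O, C) = 0*6 = 0)
y(n) = -345
h(-497, -110) - y(-381) = 0 - 1*(-345) = 0 + 345 = 345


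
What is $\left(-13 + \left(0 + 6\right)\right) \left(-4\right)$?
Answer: $28$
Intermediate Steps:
$\left(-13 + \left(0 + 6\right)\right) \left(-4\right) = \left(-13 + 6\right) \left(-4\right) = \left(-7\right) \left(-4\right) = 28$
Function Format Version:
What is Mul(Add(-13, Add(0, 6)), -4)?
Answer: 28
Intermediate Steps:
Mul(Add(-13, Add(0, 6)), -4) = Mul(Add(-13, 6), -4) = Mul(-7, -4) = 28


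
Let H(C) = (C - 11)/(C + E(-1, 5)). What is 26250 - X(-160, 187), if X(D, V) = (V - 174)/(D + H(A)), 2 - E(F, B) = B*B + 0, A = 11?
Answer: 4200013/160 ≈ 26250.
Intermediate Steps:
E(F, B) = 2 - B² (E(F, B) = 2 - (B*B + 0) = 2 - (B² + 0) = 2 - B²)
H(C) = (-11 + C)/(-23 + C) (H(C) = (C - 11)/(C + (2 - 1*5²)) = (-11 + C)/(C + (2 - 1*25)) = (-11 + C)/(C + (2 - 25)) = (-11 + C)/(C - 23) = (-11 + C)/(-23 + C))
X(D, V) = (-174 + V)/D (X(D, V) = (V - 174)/(D + (-11 + 11)/(-23 + 11)) = (-174 + V)/(D + 0/(-12)) = (-174 + V)/(D - 1/12*0) = (-174 + V)/(D + 0) = (-174 + V)/D)
26250 - X(-160, 187) = 26250 - (-174 + 187)/(-160) = 26250 - (-1)*13/160 = 26250 - 1*(-13/160) = 26250 + 13/160 = 4200013/160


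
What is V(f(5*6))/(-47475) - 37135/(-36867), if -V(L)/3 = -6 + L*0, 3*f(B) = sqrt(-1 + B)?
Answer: 195813391/194473425 ≈ 1.0069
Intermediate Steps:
f(B) = sqrt(-1 + B)/3
V(L) = 18 (V(L) = -3*(-6 + L*0) = -3*(-6 + 0) = -3*(-6) = 18)
V(f(5*6))/(-47475) - 37135/(-36867) = 18/(-47475) - 37135/(-36867) = 18*(-1/47475) - 37135*(-1/36867) = -2/5275 + 37135/36867 = 195813391/194473425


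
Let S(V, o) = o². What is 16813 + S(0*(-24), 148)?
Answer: 38717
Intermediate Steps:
16813 + S(0*(-24), 148) = 16813 + 148² = 16813 + 21904 = 38717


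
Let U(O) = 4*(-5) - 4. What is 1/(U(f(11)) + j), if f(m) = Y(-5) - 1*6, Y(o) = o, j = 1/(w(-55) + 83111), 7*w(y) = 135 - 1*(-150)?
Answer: -582062/13969481 ≈ -0.041667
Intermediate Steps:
w(y) = 285/7 (w(y) = (135 - 1*(-150))/7 = (135 + 150)/7 = (1/7)*285 = 285/7)
j = 7/582062 (j = 1/(285/7 + 83111) = 1/(582062/7) = 7/582062 ≈ 1.2026e-5)
f(m) = -11 (f(m) = -5 - 1*6 = -5 - 6 = -11)
U(O) = -24 (U(O) = -20 - 4 = -24)
1/(U(f(11)) + j) = 1/(-24 + 7/582062) = 1/(-13969481/582062) = -582062/13969481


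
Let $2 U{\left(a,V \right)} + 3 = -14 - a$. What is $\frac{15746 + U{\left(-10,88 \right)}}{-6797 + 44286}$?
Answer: $\frac{31485}{74978} \approx 0.41992$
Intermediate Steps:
$U{\left(a,V \right)} = - \frac{17}{2} - \frac{a}{2}$ ($U{\left(a,V \right)} = - \frac{3}{2} + \frac{-14 - a}{2} = - \frac{3}{2} - \left(7 + \frac{a}{2}\right) = - \frac{17}{2} - \frac{a}{2}$)
$\frac{15746 + U{\left(-10,88 \right)}}{-6797 + 44286} = \frac{15746 - \frac{7}{2}}{-6797 + 44286} = \frac{15746 + \left(- \frac{17}{2} + 5\right)}{37489} = \left(15746 - \frac{7}{2}\right) \frac{1}{37489} = \frac{31485}{2} \cdot \frac{1}{37489} = \frac{31485}{74978}$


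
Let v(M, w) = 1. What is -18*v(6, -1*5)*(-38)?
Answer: 684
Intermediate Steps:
-18*v(6, -1*5)*(-38) = -18*1*(-38) = -18*(-38) = 684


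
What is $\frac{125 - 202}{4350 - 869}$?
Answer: $- \frac{77}{3481} \approx -0.02212$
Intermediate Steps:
$\frac{125 - 202}{4350 - 869} = - \frac{77}{3481}$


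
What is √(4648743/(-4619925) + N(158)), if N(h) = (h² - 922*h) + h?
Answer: I*√1270662089481541/102665 ≈ 347.21*I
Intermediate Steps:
N(h) = h² - 921*h
√(4648743/(-4619925) + N(158)) = √(4648743/(-4619925) + 158*(-921 + 158)) = √(4648743*(-1/4619925) + 158*(-763)) = √(-516527/513325 - 120554) = √(-61883898577/513325) = I*√1270662089481541/102665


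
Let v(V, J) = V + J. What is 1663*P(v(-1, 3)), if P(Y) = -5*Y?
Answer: -16630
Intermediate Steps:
v(V, J) = J + V
1663*P(v(-1, 3)) = 1663*(-5*(3 - 1)) = 1663*(-5*2) = 1663*(-10) = -16630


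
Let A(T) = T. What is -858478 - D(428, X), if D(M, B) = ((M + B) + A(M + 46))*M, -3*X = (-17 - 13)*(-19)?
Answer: -1163214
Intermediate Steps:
X = -190 (X = -(-17 - 13)*(-19)/3 = -(-10)*(-19) = -⅓*570 = -190)
D(M, B) = M*(46 + B + 2*M) (D(M, B) = ((M + B) + (M + 46))*M = ((B + M) + (46 + M))*M = (46 + B + 2*M)*M = M*(46 + B + 2*M))
-858478 - D(428, X) = -858478 - 428*(46 - 190 + 2*428) = -858478 - 428*(46 - 190 + 856) = -858478 - 428*712 = -858478 - 1*304736 = -858478 - 304736 = -1163214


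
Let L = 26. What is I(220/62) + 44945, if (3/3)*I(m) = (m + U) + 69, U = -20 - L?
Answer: 1394118/31 ≈ 44972.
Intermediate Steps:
U = -46 (U = -20 - 1*26 = -20 - 26 = -46)
I(m) = 23 + m (I(m) = (m - 46) + 69 = (-46 + m) + 69 = 23 + m)
I(220/62) + 44945 = (23 + 220/62) + 44945 = (23 + 220*(1/62)) + 44945 = (23 + 110/31) + 44945 = 823/31 + 44945 = 1394118/31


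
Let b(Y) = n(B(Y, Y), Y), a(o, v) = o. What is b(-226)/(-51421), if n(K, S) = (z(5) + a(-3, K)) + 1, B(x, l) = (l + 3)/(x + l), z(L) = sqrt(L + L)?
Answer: 2/51421 - sqrt(10)/51421 ≈ -2.2603e-5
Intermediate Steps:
z(L) = sqrt(2)*sqrt(L) (z(L) = sqrt(2*L) = sqrt(2)*sqrt(L))
B(x, l) = (3 + l)/(l + x)
n(K, S) = -2 + sqrt(10) (n(K, S) = (sqrt(2)*sqrt(5) - 3) + 1 = (sqrt(10) - 3) + 1 = (-3 + sqrt(10)) + 1 = -2 + sqrt(10))
b(Y) = -2 + sqrt(10)
b(-226)/(-51421) = (-2 + sqrt(10))/(-51421) = (-2 + sqrt(10))*(-1/51421) = 2/51421 - sqrt(10)/51421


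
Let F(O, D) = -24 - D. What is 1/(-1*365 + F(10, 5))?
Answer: -1/394 ≈ -0.0025381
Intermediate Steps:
1/(-1*365 + F(10, 5)) = 1/(-1*365 + (-24 - 1*5)) = 1/(-365 + (-24 - 5)) = 1/(-365 - 29) = 1/(-394) = -1/394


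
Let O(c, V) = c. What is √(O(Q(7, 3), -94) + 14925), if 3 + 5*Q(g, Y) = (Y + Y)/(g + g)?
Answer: 11*√151095/35 ≈ 122.17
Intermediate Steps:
Q(g, Y) = -⅗ + Y/(5*g) (Q(g, Y) = -⅗ + ((Y + Y)/(g + g))/5 = -⅗ + ((2*Y)/((2*g)))/5 = -⅗ + ((2*Y)*(1/(2*g)))/5 = -⅗ + (Y/g)/5 = -⅗ + Y/(5*g))
√(O(Q(7, 3), -94) + 14925) = √((⅕)*(3 - 3*7)/7 + 14925) = √((⅕)*(⅐)*(3 - 21) + 14925) = √((⅕)*(⅐)*(-18) + 14925) = √(-18/35 + 14925) = √(522357/35) = 11*√151095/35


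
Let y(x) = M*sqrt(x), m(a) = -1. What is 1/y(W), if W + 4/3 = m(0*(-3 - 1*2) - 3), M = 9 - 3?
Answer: -I*sqrt(21)/42 ≈ -0.10911*I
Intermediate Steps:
M = 6
W = -7/3 (W = -4/3 - 1 = -7/3 ≈ -2.3333)
y(x) = 6*sqrt(x)
1/y(W) = 1/(6*sqrt(-7/3)) = 1/(6*(I*sqrt(21)/3)) = 1/(2*I*sqrt(21)) = -I*sqrt(21)/42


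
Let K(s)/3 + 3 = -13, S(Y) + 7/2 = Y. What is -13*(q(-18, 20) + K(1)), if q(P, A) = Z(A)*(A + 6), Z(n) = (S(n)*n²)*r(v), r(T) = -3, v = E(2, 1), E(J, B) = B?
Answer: 6693024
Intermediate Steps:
S(Y) = -7/2 + Y
v = 1
K(s) = -48 (K(s) = -9 + 3*(-13) = -9 - 39 = -48)
Z(n) = -3*n²*(-7/2 + n) (Z(n) = ((-7/2 + n)*n²)*(-3) = (n²*(-7/2 + n))*(-3) = -3*n²*(-7/2 + n))
q(P, A) = A²*(6 + A)*(21/2 - 3*A) (q(P, A) = (A²*(21/2 - 3*A))*(A + 6) = (A²*(21/2 - 3*A))*(6 + A) = A²*(6 + A)*(21/2 - 3*A))
-13*(q(-18, 20) + K(1)) = -13*(-3/2*20²*(-7 + 2*20)*(6 + 20) - 48) = -13*(-3/2*400*(-7 + 40)*26 - 48) = -13*(-3/2*400*33*26 - 48) = -13*(-514800 - 48) = -13*(-514848) = 6693024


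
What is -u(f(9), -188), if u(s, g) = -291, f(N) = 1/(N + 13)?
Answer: 291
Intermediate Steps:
f(N) = 1/(13 + N)
-u(f(9), -188) = -1*(-291) = 291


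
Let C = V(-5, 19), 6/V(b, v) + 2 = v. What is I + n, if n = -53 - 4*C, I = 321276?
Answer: 5460767/17 ≈ 3.2122e+5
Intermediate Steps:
V(b, v) = 6/(-2 + v)
C = 6/17 (C = 6/(-2 + 19) = 6/17 ≈ 0.35294)
n = -925/17 (n = -53 - 4*6/17 = -53 - 24/17 = -925/17 ≈ -54.412)
I + n = 321276 - 925/17 = 5460767/17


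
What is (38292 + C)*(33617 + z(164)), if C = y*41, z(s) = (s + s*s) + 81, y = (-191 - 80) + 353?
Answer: 2530813732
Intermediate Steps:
y = 82 (y = -271 + 353 = 82)
z(s) = 81 + s + s**2 (z(s) = (s + s**2) + 81 = 81 + s + s**2)
C = 3362 (C = 82*41 = 3362)
(38292 + C)*(33617 + z(164)) = (38292 + 3362)*(33617 + (81 + 164 + 164**2)) = 41654*(33617 + (81 + 164 + 26896)) = 41654*(33617 + 27141) = 41654*60758 = 2530813732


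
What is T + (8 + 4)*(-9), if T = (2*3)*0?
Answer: -108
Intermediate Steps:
T = 0 (T = 6*0 = 0)
T + (8 + 4)*(-9) = 0 + (8 + 4)*(-9) = 0 + 12*(-9) = 0 - 108 = -108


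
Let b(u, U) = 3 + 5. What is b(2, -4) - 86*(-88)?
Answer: 7576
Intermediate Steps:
b(u, U) = 8
b(2, -4) - 86*(-88) = 8 - 86*(-88) = 8 + 7568 = 7576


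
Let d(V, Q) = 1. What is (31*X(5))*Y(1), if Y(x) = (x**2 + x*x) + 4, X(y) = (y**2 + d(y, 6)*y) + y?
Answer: 6510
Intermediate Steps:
X(y) = y**2 + 2*y (X(y) = (y**2 + 1*y) + y = (y**2 + y) + y = (y + y**2) + y = y**2 + 2*y)
Y(x) = 4 + 2*x**2 (Y(x) = (x**2 + x**2) + 4 = 2*x**2 + 4 = 4 + 2*x**2)
(31*X(5))*Y(1) = (31*(5*(2 + 5)))*(4 + 2*1**2) = (31*(5*7))*(4 + 2*1) = (31*35)*(4 + 2) = 1085*6 = 6510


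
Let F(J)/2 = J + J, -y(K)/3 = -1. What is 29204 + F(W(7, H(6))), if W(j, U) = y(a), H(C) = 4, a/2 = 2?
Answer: 29216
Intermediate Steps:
a = 4 (a = 2*2 = 4)
y(K) = 3 (y(K) = -3*(-1) = 3)
W(j, U) = 3
F(J) = 4*J (F(J) = 2*(J + J) = 2*(2*J) = 4*J)
29204 + F(W(7, H(6))) = 29204 + 4*3 = 29204 + 12 = 29216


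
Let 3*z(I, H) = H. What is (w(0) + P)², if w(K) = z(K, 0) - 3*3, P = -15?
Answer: 576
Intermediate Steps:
z(I, H) = H/3
w(K) = -9 (w(K) = (⅓)*0 - 3*3 = 0 - 9 = -9)
(w(0) + P)² = (-9 - 15)² = (-24)² = 576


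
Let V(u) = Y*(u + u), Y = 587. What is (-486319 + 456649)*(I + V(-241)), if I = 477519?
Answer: -5773336950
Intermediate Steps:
V(u) = 1174*u (V(u) = 587*(u + u) = 587*(2*u) = 1174*u)
(-486319 + 456649)*(I + V(-241)) = (-486319 + 456649)*(477519 + 1174*(-241)) = -29670*(477519 - 282934) = -29670*194585 = -5773336950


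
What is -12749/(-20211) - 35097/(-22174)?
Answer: 992041793/448158714 ≈ 2.2136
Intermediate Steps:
-12749/(-20211) - 35097/(-22174) = -12749*(-1/20211) - 35097*(-1/22174) = 12749/20211 + 35097/22174 = 992041793/448158714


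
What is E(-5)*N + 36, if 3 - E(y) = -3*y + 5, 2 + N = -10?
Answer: 240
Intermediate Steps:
N = -12 (N = -2 - 10 = -12)
E(y) = -2 + 3*y (E(y) = 3 - (-3*y + 5) = 3 - (5 - 3*y) = 3 + (-5 + 3*y) = -2 + 3*y)
E(-5)*N + 36 = (-2 + 3*(-5))*(-12) + 36 = (-2 - 15)*(-12) + 36 = -17*(-12) + 36 = 204 + 36 = 240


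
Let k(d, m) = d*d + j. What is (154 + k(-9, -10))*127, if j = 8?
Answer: 30861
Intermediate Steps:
k(d, m) = 8 + d**2 (k(d, m) = d*d + 8 = d**2 + 8 = 8 + d**2)
(154 + k(-9, -10))*127 = (154 + (8 + (-9)**2))*127 = (154 + (8 + 81))*127 = (154 + 89)*127 = 243*127 = 30861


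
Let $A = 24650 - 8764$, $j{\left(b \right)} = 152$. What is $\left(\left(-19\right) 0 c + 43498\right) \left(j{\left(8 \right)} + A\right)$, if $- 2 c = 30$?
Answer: $697620924$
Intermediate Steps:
$c = -15$ ($c = \left(- \frac{1}{2}\right) 30 = -15$)
$A = 15886$ ($A = 24650 - 8764 = 15886$)
$\left(\left(-19\right) 0 c + 43498\right) \left(j{\left(8 \right)} + A\right) = \left(\left(-19\right) 0 \left(-15\right) + 43498\right) \left(152 + 15886\right) = \left(0 \left(-15\right) + 43498\right) 16038 = \left(0 + 43498\right) 16038 = 43498 \cdot 16038 = 697620924$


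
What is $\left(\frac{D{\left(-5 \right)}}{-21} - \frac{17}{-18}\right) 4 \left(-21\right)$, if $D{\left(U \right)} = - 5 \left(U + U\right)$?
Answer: $\frac{362}{3} \approx 120.67$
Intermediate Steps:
$D{\left(U \right)} = - 10 U$ ($D{\left(U \right)} = - 5 \cdot 2 U = - 10 U$)
$\left(\frac{D{\left(-5 \right)}}{-21} - \frac{17}{-18}\right) 4 \left(-21\right) = \left(\frac{\left(-10\right) \left(-5\right)}{-21} - \frac{17}{-18}\right) 4 \left(-21\right) = \left(50 \left(- \frac{1}{21}\right) - - \frac{17}{18}\right) 4 \left(-21\right) = \left(- \frac{50}{21} + \frac{17}{18}\right) 4 \left(-21\right) = \left(- \frac{181}{126}\right) 4 \left(-21\right) = \left(- \frac{362}{63}\right) \left(-21\right) = \frac{362}{3}$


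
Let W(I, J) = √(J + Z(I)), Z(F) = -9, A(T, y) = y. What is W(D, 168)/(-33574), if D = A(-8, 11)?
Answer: -√159/33574 ≈ -0.00037557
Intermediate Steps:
D = 11
W(I, J) = √(-9 + J) (W(I, J) = √(J - 9) = √(-9 + J))
W(D, 168)/(-33574) = √(-9 + 168)/(-33574) = √159*(-1/33574) = -√159/33574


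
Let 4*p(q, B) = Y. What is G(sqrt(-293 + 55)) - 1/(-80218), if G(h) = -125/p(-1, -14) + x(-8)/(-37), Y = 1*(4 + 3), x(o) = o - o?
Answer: -40108993/561526 ≈ -71.429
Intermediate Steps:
x(o) = 0
Y = 7 (Y = 1*7 = 7)
p(q, B) = 7/4 (p(q, B) = (1/4)*7 = 7/4)
G(h) = -500/7 (G(h) = -125/7/4 + 0/(-37) = -125*4/7 + 0*(-1/37) = -500/7 + 0 = -500/7)
G(sqrt(-293 + 55)) - 1/(-80218) = -500/7 - 1/(-80218) = -500/7 - 1*(-1/80218) = -500/7 + 1/80218 = -40108993/561526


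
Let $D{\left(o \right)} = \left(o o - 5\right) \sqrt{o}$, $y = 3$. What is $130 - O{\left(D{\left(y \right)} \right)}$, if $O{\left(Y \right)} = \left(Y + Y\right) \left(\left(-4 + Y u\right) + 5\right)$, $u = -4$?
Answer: $514 - 8 \sqrt{3} \approx 500.14$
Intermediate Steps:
$D{\left(o \right)} = \sqrt{o} \left(-5 + o^{2}\right)$ ($D{\left(o \right)} = \left(o^{2} - 5\right) \sqrt{o} = \left(-5 + o^{2}\right) \sqrt{o} = \sqrt{o} \left(-5 + o^{2}\right)$)
$O{\left(Y \right)} = 2 Y \left(1 - 4 Y\right)$ ($O{\left(Y \right)} = \left(Y + Y\right) \left(\left(-4 + Y \left(-4\right)\right) + 5\right) = 2 Y \left(\left(-4 - 4 Y\right) + 5\right) = 2 Y \left(1 - 4 Y\right)$)
$130 - O{\left(D{\left(y \right)} \right)} = 130 - 2 \sqrt{3} \left(-5 + 3^{2}\right) \left(1 - 4 \sqrt{3} \left(-5 + 3^{2}\right)\right) = 130 - 2 \sqrt{3} \left(-5 + 9\right) \left(1 - 4 \sqrt{3} \left(-5 + 9\right)\right) = 130 - 2 \sqrt{3} \cdot 4 \left(1 - 4 \sqrt{3} \cdot 4\right) = 130 - 2 \cdot 4 \sqrt{3} \left(1 - 4 \cdot 4 \sqrt{3}\right) = 130 - 2 \cdot 4 \sqrt{3} \left(1 - 16 \sqrt{3}\right) = 130 - 8 \sqrt{3} \left(1 - 16 \sqrt{3}\right)$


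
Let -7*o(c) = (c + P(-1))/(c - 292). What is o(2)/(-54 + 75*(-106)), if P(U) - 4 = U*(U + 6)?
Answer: -1/16248120 ≈ -6.1546e-8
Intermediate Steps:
P(U) = 4 + U*(6 + U) (P(U) = 4 + U*(U + 6) = 4 + U*(6 + U))
o(c) = -(-1 + c)/(7*(-292 + c)) (o(c) = -(c + (4 + (-1)**2 + 6*(-1)))/(7*(c - 292)) = -(c + (4 + 1 - 6))/(7*(-292 + c)) = -(c - 1)/(7*(-292 + c)) = -(-1 + c)/(7*(-292 + c)))
o(2)/(-54 + 75*(-106)) = ((1 - 1*2)/(7*(-292 + 2)))/(-54 + 75*(-106)) = ((1/7)*(1 - 2)/(-290))/(-54 - 7950) = ((1/7)*(-1/290)*(-1))/(-8004) = (1/2030)*(-1/8004) = -1/16248120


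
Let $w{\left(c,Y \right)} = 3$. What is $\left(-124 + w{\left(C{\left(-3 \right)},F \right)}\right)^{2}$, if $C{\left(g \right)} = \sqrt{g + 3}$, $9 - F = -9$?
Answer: $14641$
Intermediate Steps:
$F = 18$ ($F = 9 - -9 = 9 + 9 = 18$)
$C{\left(g \right)} = \sqrt{3 + g}$
$\left(-124 + w{\left(C{\left(-3 \right)},F \right)}\right)^{2} = \left(-124 + 3\right)^{2} = \left(-121\right)^{2} = 14641$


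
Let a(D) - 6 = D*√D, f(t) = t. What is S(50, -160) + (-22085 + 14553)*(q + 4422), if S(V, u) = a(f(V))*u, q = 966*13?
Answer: -127894320 - 40000*√2 ≈ -1.2795e+8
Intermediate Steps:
q = 12558
a(D) = 6 + D^(3/2) (a(D) = 6 + D*√D = 6 + D^(3/2))
S(V, u) = u*(6 + V^(3/2)) (S(V, u) = (6 + V^(3/2))*u = u*(6 + V^(3/2)))
S(50, -160) + (-22085 + 14553)*(q + 4422) = -160*(6 + 50^(3/2)) + (-22085 + 14553)*(12558 + 4422) = -160*(6 + 250*√2) - 7532*16980 = (-960 - 40000*√2) - 127893360 = -127894320 - 40000*√2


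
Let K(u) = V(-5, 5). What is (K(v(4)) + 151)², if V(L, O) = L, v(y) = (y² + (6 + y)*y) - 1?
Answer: 21316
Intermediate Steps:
v(y) = -1 + y² + y*(6 + y) (v(y) = (y² + y*(6 + y)) - 1 = -1 + y² + y*(6 + y))
K(u) = -5
(K(v(4)) + 151)² = (-5 + 151)² = 146² = 21316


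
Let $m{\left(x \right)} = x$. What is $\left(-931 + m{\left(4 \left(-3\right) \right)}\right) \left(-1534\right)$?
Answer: $1446562$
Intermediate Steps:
$\left(-931 + m{\left(4 \left(-3\right) \right)}\right) \left(-1534\right) = \left(-931 + 4 \left(-3\right)\right) \left(-1534\right) = \left(-931 - 12\right) \left(-1534\right) = \left(-943\right) \left(-1534\right) = 1446562$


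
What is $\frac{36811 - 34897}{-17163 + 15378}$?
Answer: $- \frac{638}{595} \approx -1.0723$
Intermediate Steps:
$\frac{36811 - 34897}{-17163 + 15378} = \frac{1914}{-1785} = 1914 \left(- \frac{1}{1785}\right) = - \frac{638}{595}$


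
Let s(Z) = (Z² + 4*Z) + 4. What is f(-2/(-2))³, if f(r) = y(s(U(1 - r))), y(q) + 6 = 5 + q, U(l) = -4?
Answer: 27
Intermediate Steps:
s(Z) = 4 + Z² + 4*Z
y(q) = -1 + q (y(q) = -6 + (5 + q) = -1 + q)
f(r) = 3 (f(r) = -1 + (4 + (-4)² + 4*(-4)) = -1 + (4 + 16 - 16) = -1 + 4 = 3)
f(-2/(-2))³ = 3³ = 27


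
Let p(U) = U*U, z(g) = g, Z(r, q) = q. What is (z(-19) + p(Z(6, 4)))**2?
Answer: 9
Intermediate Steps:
p(U) = U**2
(z(-19) + p(Z(6, 4)))**2 = (-19 + 4**2)**2 = (-19 + 16)**2 = (-3)**2 = 9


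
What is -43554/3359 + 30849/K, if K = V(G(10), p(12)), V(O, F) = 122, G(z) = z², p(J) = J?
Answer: 98308203/409798 ≈ 239.89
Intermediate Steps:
K = 122
-43554/3359 + 30849/K = -43554/3359 + 30849/122 = 98308203/409798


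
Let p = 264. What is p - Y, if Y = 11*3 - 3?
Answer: 234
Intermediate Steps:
Y = 30 (Y = 33 - 3 = 30)
p - Y = 264 - 1*30 = 264 - 30 = 234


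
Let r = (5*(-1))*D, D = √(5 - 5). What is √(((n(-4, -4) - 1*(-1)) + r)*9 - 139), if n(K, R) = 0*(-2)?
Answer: I*√130 ≈ 11.402*I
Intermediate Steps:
n(K, R) = 0
D = 0 (D = √0 = 0)
r = 0 (r = (5*(-1))*0 = -5*0 = 0)
√(((n(-4, -4) - 1*(-1)) + r)*9 - 139) = √(((0 - 1*(-1)) + 0)*9 - 139) = √(((0 + 1) + 0)*9 - 139) = √((1 + 0)*9 - 139) = √(1*9 - 139) = √(9 - 139) = √(-130) = I*√130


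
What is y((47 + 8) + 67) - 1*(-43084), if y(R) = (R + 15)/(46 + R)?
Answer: 7238249/168 ≈ 43085.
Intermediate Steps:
y(R) = (15 + R)/(46 + R)
y((47 + 8) + 67) - 1*(-43084) = (15 + ((47 + 8) + 67))/(46 + ((47 + 8) + 67)) - 1*(-43084) = (15 + (55 + 67))/(46 + (55 + 67)) + 43084 = (15 + 122)/(46 + 122) + 43084 = 137/168 + 43084 = 7238249/168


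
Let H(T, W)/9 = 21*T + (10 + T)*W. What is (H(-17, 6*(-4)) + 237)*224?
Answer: -327936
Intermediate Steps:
H(T, W) = 189*T + 9*W*(10 + T) (H(T, W) = 9*(21*T + (10 + T)*W) = 9*(21*T + W*(10 + T)) = 189*T + 9*W*(10 + T))
(H(-17, 6*(-4)) + 237)*224 = ((90*(6*(-4)) + 189*(-17) + 9*(-17)*(6*(-4))) + 237)*224 = ((90*(-24) - 3213 + 9*(-17)*(-24)) + 237)*224 = ((-2160 - 3213 + 3672) + 237)*224 = (-1701 + 237)*224 = -1464*224 = -327936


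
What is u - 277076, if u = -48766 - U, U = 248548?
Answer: -574390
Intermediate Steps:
u = -297314 (u = -48766 - 1*248548 = -48766 - 248548 = -297314)
u - 277076 = -297314 - 277076 = -574390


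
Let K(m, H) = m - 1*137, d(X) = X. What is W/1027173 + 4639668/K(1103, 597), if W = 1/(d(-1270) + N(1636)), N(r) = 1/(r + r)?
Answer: 471517831384188782/98172159110781 ≈ 4803.0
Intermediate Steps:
K(m, H) = -137 + m (K(m, H) = m - 137 = -137 + m)
N(r) = 1/(2*r)
W = -3272/4155439 (W = 1/(-1270 + (½)/1636) = 1/(-1270 + (½)*(1/1636)) = 1/(-1270 + 1/3272) = 1/(-4155439/3272) = -3272/4155439 ≈ -0.00078740)
W/1027173 + 4639668/K(1103, 597) = -3272/4155439/1027173 + 4639668/(-137 + 1103) = -3272/4155439*1/1027173 + 4639668/966 = -3272/4268354743947 + 4639668*(1/966) = -3272/4268354743947 + 773278/161 = 471517831384188782/98172159110781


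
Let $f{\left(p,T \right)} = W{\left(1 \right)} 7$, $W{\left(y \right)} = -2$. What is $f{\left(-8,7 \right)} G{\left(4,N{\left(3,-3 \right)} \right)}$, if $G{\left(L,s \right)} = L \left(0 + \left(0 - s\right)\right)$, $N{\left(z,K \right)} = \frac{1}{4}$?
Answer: $14$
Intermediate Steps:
$N{\left(z,K \right)} = \frac{1}{4}$
$G{\left(L,s \right)} = - L s$ ($G{\left(L,s \right)} = L \left(0 - s\right) = L \left(- s\right) = - L s$)
$f{\left(p,T \right)} = -14$ ($f{\left(p,T \right)} = \left(-2\right) 7 = -14$)
$f{\left(-8,7 \right)} G{\left(4,N{\left(3,-3 \right)} \right)} = - 14 \left(\left(-1\right) 4 \cdot \frac{1}{4}\right) = \left(-14\right) \left(-1\right) = 14$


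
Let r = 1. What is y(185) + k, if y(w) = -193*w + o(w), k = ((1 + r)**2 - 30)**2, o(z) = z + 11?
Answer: -34833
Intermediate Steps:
o(z) = 11 + z
k = 676 (k = ((1 + 1)**2 - 30)**2 = (2**2 - 30)**2 = (4 - 30)**2 = (-26)**2 = 676)
y(w) = 11 - 192*w (y(w) = -193*w + (11 + w) = 11 - 192*w)
y(185) + k = (11 - 192*185) + 676 = (11 - 35520) + 676 = -35509 + 676 = -34833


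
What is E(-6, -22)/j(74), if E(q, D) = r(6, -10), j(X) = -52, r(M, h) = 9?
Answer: -9/52 ≈ -0.17308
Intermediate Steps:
E(q, D) = 9
E(-6, -22)/j(74) = 9/(-52) = 9*(-1/52) = -9/52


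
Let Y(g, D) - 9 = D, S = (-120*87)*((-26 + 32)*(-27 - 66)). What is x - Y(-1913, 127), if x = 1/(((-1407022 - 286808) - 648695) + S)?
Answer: -473687319/3482995 ≈ -136.00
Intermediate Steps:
S = 5825520 (S = -62640*(-93) = -10440*(-558) = 5825520)
Y(g, D) = 9 + D
x = 1/3482995 (x = 1/(((-1407022 - 286808) - 648695) + 5825520) = 1/((-1693830 - 648695) + 5825520) = 1/(-2342525 + 5825520) = 1/3482995 ≈ 2.8711e-7)
x - Y(-1913, 127) = 1/3482995 - (9 + 127) = 1/3482995 - 1*136 = 1/3482995 - 136 = -473687319/3482995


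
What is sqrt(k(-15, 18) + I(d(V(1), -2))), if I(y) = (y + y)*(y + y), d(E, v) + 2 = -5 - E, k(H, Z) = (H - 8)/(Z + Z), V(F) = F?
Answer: sqrt(9193)/6 ≈ 15.980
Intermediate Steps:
k(H, Z) = (-8 + H)/(2*Z) (k(H, Z) = (-8 + H)/((2*Z)) = (-8 + H)*(1/(2*Z)) = (-8 + H)/(2*Z))
d(E, v) = -7 - E (d(E, v) = -2 + (-5 - E) = -7 - E)
I(y) = 4*y**2 (I(y) = (2*y)*(2*y) = 4*y**2)
sqrt(k(-15, 18) + I(d(V(1), -2))) = sqrt((1/2)*(-8 - 15)/18 + 4*(-7 - 1*1)**2) = sqrt((1/2)*(1/18)*(-23) + 4*(-7 - 1)**2) = sqrt(-23/36 + 4*(-8)**2) = sqrt(-23/36 + 4*64) = sqrt(-23/36 + 256) = sqrt(9193/36) = sqrt(9193)/6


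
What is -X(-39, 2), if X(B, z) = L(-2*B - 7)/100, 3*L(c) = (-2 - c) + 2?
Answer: 71/300 ≈ 0.23667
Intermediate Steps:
L(c) = -c/3 (L(c) = ((-2 - c) + 2)/3 = (-c)/3 = -c/3)
X(B, z) = 7/300 + B/150 (X(B, z) = -(-2*B - 7)/3/100 = -(-7 - 2*B)/3*(1/100) = (7/3 + 2*B/3)*(1/100) = 7/300 + B/150)
-X(-39, 2) = -(7/300 + (1/150)*(-39)) = -(7/300 - 13/50) = -1*(-71/300) = 71/300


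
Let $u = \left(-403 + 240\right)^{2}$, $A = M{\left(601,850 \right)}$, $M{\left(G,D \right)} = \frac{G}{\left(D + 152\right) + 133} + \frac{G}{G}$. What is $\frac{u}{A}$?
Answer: $\frac{30155815}{1736} \approx 17371.0$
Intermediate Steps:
$M{\left(G,D \right)} = 1 + \frac{G}{285 + D}$ ($M{\left(G,D \right)} = \frac{G}{\left(152 + D\right) + 133} + 1 = \frac{G}{285 + D} + 1 = 1 + \frac{G}{285 + D}$)
$A = \frac{1736}{1135}$ ($A = \frac{285 + 850 + 601}{285 + 850} = \frac{1}{1135} \cdot 1736 = \frac{1736}{1135} \approx 1.5295$)
$u = 26569$ ($u = \left(-163\right)^{2} = 26569$)
$\frac{u}{A} = \frac{26569}{\frac{1736}{1135}} = 26569 \cdot \frac{1135}{1736} = \frac{30155815}{1736}$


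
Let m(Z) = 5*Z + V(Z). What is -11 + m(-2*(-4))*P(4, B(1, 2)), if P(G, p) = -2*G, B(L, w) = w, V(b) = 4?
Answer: -363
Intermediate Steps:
m(Z) = 4 + 5*Z (m(Z) = 5*Z + 4 = 4 + 5*Z)
-11 + m(-2*(-4))*P(4, B(1, 2)) = -11 + (4 + 5*(-2*(-4)))*(-2*4) = -11 + (4 + 5*8)*(-8) = -11 + (4 + 40)*(-8) = -11 + 44*(-8) = -11 - 352 = -363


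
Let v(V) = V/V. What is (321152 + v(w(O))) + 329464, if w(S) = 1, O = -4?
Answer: 650617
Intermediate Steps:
v(V) = 1
(321152 + v(w(O))) + 329464 = (321152 + 1) + 329464 = 321153 + 329464 = 650617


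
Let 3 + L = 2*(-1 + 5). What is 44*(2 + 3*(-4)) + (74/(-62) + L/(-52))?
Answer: -711359/1612 ≈ -441.29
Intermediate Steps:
L = 5 (L = -3 + 2*(-1 + 5) = -3 + 2*4 = -3 + 8 = 5)
44*(2 + 3*(-4)) + (74/(-62) + L/(-52)) = 44*(2 + 3*(-4)) + (74/(-62) + 5/(-52)) = 44*(2 - 12) + (74*(-1/62) + 5*(-1/52)) = 44*(-10) + (-37/31 - 5/52) = -440 - 2079/1612 = -711359/1612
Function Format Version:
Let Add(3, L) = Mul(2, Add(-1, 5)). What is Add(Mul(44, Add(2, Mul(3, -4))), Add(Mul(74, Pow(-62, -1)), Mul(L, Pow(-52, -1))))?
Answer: Rational(-711359, 1612) ≈ -441.29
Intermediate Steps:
L = 5 (L = Add(-3, Mul(2, Add(-1, 5))) = Add(-3, Mul(2, 4)) = Add(-3, 8) = 5)
Add(Mul(44, Add(2, Mul(3, -4))), Add(Mul(74, Pow(-62, -1)), Mul(L, Pow(-52, -1)))) = Add(Mul(44, Add(2, Mul(3, -4))), Add(Mul(74, Pow(-62, -1)), Mul(5, Pow(-52, -1)))) = Add(Mul(44, Add(2, -12)), Add(Mul(74, Rational(-1, 62)), Mul(5, Rational(-1, 52)))) = Add(Mul(44, -10), Add(Rational(-37, 31), Rational(-5, 52))) = Add(-440, Rational(-2079, 1612)) = Rational(-711359, 1612)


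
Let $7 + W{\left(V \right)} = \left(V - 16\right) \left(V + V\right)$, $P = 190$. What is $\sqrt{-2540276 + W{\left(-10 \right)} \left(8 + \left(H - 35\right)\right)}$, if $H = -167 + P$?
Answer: $2 i \sqrt{635582} \approx 1594.5 i$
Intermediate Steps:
$W{\left(V \right)} = -7 + 2 V \left(-16 + V\right)$ ($W{\left(V \right)} = -7 + \left(V - 16\right) \left(V + V\right) = -7 + \left(-16 + V\right) 2 V = -7 + 2 V \left(-16 + V\right)$)
$H = 23$ ($H = -167 + 190 = 23$)
$\sqrt{-2540276 + W{\left(-10 \right)} \left(8 + \left(H - 35\right)\right)} = \sqrt{-2540276 + \left(-7 - -320 + 2 \left(-10\right)^{2}\right) \left(8 + \left(23 - 35\right)\right)} = \sqrt{-2540276 + \left(-7 + 320 + 2 \cdot 100\right) \left(8 + \left(23 - 35\right)\right)} = \sqrt{-2540276 + \left(-7 + 320 + 200\right) \left(8 - 12\right)} = \sqrt{-2540276 + 513 \left(-4\right)} = \sqrt{-2540276 - 2052} = \sqrt{-2542328} = 2 i \sqrt{635582}$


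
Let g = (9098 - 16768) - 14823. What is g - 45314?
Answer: -67807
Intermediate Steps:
g = -22493 (g = -7670 - 14823 = -22493)
g - 45314 = -22493 - 45314 = -67807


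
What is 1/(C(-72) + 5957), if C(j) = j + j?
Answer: 1/5813 ≈ 0.00017203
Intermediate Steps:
C(j) = 2*j
1/(C(-72) + 5957) = 1/(2*(-72) + 5957) = 1/(-144 + 5957) = 1/5813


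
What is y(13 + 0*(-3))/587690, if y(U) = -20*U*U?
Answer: -338/58769 ≈ -0.0057513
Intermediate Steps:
y(U) = -20*U²
y(13 + 0*(-3))/587690 = -20*(13 + 0*(-3))²/587690 = -20*(13 + 0)²*(1/587690) = -20*13²*(1/587690) = -20*169*(1/587690) = -3380*1/587690 = -338/58769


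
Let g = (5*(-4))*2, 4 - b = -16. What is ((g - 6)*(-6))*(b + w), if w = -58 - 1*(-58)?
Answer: 5520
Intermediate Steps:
b = 20 (b = 4 - 1*(-16) = 4 + 16 = 20)
g = -40 (g = -20*2 = -40)
w = 0 (w = -58 + 58 = 0)
((g - 6)*(-6))*(b + w) = ((-40 - 6)*(-6))*(20 + 0) = -46*(-6)*20 = 276*20 = 5520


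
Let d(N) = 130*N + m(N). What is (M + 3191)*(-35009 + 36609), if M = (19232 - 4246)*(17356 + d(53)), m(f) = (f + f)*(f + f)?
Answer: 850778308800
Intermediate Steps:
m(f) = 4*f² (m(f) = (2*f)*(2*f) = 4*f²)
d(N) = 4*N² + 130*N (d(N) = 130*N + 4*N² = 4*N² + 130*N)
M = 531733252 (M = (19232 - 4246)*(17356 + 2*53*(65 + 2*53)) = 14986*(17356 + 2*53*(65 + 106)) = 14986*(17356 + 2*53*171) = 14986*(17356 + 18126) = 14986*35482 = 531733252)
(M + 3191)*(-35009 + 36609) = (531733252 + 3191)*(-35009 + 36609) = 531736443*1600 = 850778308800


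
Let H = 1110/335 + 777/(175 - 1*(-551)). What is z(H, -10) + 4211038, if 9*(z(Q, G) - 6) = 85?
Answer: 37899481/9 ≈ 4.2111e+6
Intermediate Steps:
H = 71077/16214 (H = 1110*(1/335) + 777/(175 + 551) = 222/67 + 777/726 = 222/67 + 777*(1/726) = 222/67 + 259/242 = 71077/16214 ≈ 4.3837)
z(Q, G) = 139/9 (z(Q, G) = 6 + (1/9)*85 = 6 + 85/9 = 139/9)
z(H, -10) + 4211038 = 139/9 + 4211038 = 37899481/9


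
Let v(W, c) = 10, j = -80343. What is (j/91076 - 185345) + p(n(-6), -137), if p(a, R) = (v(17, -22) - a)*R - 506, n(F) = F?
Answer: -17126284611/91076 ≈ -1.8804e+5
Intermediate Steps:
p(a, R) = -506 + R*(10 - a) (p(a, R) = (10 - a)*R - 506 = R*(10 - a) - 506 = -506 + R*(10 - a))
(j/91076 - 185345) + p(n(-6), -137) = (-80343/91076 - 185345) + (-506 + 10*(-137) - 1*(-137)*(-6)) = (-80343*1/91076 - 185345) + (-506 - 1370 - 822) = (-80343/91076 - 185345) - 2698 = -16880561563/91076 - 2698 = -17126284611/91076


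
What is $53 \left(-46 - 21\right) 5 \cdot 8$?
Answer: $-142040$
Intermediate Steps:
$53 \left(-46 - 21\right) 5 \cdot 8 = 53 \left(-46 - 21\right) 40 = 53 \left(-67\right) 40 = \left(-3551\right) 40 = -142040$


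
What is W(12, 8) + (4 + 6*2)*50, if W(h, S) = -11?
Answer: 789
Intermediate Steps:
W(12, 8) + (4 + 6*2)*50 = -11 + (4 + 6*2)*50 = -11 + (4 + 12)*50 = -11 + 16*50 = -11 + 800 = 789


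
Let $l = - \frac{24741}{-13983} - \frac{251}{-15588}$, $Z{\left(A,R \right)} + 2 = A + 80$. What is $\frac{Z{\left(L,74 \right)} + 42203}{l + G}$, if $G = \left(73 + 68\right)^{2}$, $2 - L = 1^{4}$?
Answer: $\frac{3072026954376}{1444597059655} \approx 2.1266$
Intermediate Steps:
$L = 1$ ($L = 2 - 1^{4} = 2 - 1 = 1$)
$Z{\left(A,R \right)} = 78 + A$ ($Z{\left(A,R \right)} = -2 + \left(A + 80\right) = -2 + \left(80 + A\right) = 78 + A$)
$G = 19881$ ($G = 141^{2} = 19881$)
$l = \frac{129724147}{72655668}$ ($l = \left(-24741\right) \left(- \frac{1}{13983}\right) - - \frac{251}{15588} = \frac{8247}{4661} + \frac{251}{15588} = \frac{129724147}{72655668} \approx 1.7855$)
$\frac{Z{\left(L,74 \right)} + 42203}{l + G} = \frac{\left(78 + 1\right) + 42203}{\frac{129724147}{72655668} + 19881} = \frac{79 + 42203}{\frac{1444597059655}{72655668}} = 42282 \cdot \frac{72655668}{1444597059655} = \frac{3072026954376}{1444597059655}$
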